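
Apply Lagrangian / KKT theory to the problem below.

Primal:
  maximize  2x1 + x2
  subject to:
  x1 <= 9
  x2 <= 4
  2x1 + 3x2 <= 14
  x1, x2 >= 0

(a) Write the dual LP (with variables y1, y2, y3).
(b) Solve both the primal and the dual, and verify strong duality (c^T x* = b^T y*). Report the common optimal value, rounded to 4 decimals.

The standard primal-dual pair for 'max c^T x s.t. A x <= b, x >= 0' is:
  Dual:  min b^T y  s.t.  A^T y >= c,  y >= 0.

So the dual LP is:
  minimize  9y1 + 4y2 + 14y3
  subject to:
    y1 + 2y3 >= 2
    y2 + 3y3 >= 1
    y1, y2, y3 >= 0

Solving the primal: x* = (7, 0).
  primal value c^T x* = 14.
Solving the dual: y* = (0, 0, 1).
  dual value b^T y* = 14.
Strong duality: c^T x* = b^T y*. Confirmed.

14


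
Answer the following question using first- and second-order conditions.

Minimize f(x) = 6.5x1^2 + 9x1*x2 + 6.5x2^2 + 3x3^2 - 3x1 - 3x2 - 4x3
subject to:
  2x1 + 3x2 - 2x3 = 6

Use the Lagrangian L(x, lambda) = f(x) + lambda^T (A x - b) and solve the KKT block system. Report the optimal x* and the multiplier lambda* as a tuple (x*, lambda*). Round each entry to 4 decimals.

Form the Lagrangian:
  L(x, lambda) = (1/2) x^T Q x + c^T x + lambda^T (A x - b)
Stationarity (grad_x L = 0): Q x + c + A^T lambda = 0.
Primal feasibility: A x = b.

This gives the KKT block system:
  [ Q   A^T ] [ x     ]   [-c ]
  [ A    0  ] [ lambda ] = [ b ]

Solving the linear system:
  x*      = (0.0808, 1.3036, -0.9638)
  lambda* = (-4.8914)
  f(x*)   = 14.5251

x* = (0.0808, 1.3036, -0.9638), lambda* = (-4.8914)


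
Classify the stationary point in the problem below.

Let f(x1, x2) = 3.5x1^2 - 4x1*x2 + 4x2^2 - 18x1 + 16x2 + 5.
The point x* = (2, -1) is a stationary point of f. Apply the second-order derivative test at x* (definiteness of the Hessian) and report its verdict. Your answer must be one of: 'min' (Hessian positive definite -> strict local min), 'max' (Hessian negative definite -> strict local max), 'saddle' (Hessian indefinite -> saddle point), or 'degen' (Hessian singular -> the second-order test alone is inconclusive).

Compute the Hessian H = grad^2 f:
  H = [[7, -4], [-4, 8]]
Verify stationarity: grad f(x*) = H x* + g = (0, 0).
Eigenvalues of H: 3.4689, 11.5311.
Both eigenvalues > 0, so H is positive definite -> x* is a strict local min.

min


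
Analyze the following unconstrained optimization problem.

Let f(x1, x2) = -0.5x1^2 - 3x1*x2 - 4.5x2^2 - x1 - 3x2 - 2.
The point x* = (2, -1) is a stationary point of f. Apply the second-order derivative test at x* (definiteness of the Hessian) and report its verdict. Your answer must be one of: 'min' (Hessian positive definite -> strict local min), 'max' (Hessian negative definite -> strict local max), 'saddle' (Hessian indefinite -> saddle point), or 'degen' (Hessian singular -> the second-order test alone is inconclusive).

Compute the Hessian H = grad^2 f:
  H = [[-1, -3], [-3, -9]]
Verify stationarity: grad f(x*) = H x* + g = (0, 0).
Eigenvalues of H: -10, 0.
H has a zero eigenvalue (singular; negative semidefinite but not definite), so H is neither positive definite, negative definite, nor indefinite. The second-order test alone is inconclusive -> degen.
(Indeed, f is constant along the null direction of H through x*, so x* is not a strict local extremum.)

degen


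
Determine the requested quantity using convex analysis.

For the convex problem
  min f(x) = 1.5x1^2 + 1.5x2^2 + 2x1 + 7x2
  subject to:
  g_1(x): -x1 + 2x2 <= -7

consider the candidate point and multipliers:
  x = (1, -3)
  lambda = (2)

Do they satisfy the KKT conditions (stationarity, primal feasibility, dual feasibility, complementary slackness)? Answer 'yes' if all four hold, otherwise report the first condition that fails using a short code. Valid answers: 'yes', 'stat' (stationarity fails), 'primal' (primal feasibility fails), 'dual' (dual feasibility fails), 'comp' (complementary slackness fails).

Gradient of f: grad f(x) = Q x + c = (5, -2)
Constraint values g_i(x) = a_i^T x - b_i:
  g_1((1, -3)) = 0
Stationarity residual: grad f(x) + sum_i lambda_i a_i = (3, 2)
  -> stationarity FAILS
Primal feasibility (all g_i <= 0): OK
Dual feasibility (all lambda_i >= 0): OK
Complementary slackness (lambda_i * g_i(x) = 0 for all i): OK

Verdict: the first failing condition is stationarity -> stat.

stat


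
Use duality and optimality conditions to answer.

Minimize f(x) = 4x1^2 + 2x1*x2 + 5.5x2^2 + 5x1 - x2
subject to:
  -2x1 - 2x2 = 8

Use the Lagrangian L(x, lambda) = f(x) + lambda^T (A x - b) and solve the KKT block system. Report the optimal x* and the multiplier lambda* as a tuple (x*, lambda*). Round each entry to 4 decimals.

Form the Lagrangian:
  L(x, lambda) = (1/2) x^T Q x + c^T x + lambda^T (A x - b)
Stationarity (grad_x L = 0): Q x + c + A^T lambda = 0.
Primal feasibility: A x = b.

This gives the KKT block system:
  [ Q   A^T ] [ x     ]   [-c ]
  [ A    0  ] [ lambda ] = [ b ]

Solving the linear system:
  x*      = (-2.8, -1.2)
  lambda* = (-9.9)
  f(x*)   = 33.2

x* = (-2.8, -1.2), lambda* = (-9.9)


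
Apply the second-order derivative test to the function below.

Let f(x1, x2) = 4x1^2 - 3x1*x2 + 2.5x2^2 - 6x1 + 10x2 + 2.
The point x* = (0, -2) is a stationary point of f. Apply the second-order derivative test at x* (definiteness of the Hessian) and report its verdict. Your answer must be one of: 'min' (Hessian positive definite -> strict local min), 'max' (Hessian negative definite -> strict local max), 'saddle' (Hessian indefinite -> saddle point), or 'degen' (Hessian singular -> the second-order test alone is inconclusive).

Compute the Hessian H = grad^2 f:
  H = [[8, -3], [-3, 5]]
Verify stationarity: grad f(x*) = H x* + g = (0, 0).
Eigenvalues of H: 3.1459, 9.8541.
Both eigenvalues > 0, so H is positive definite -> x* is a strict local min.

min


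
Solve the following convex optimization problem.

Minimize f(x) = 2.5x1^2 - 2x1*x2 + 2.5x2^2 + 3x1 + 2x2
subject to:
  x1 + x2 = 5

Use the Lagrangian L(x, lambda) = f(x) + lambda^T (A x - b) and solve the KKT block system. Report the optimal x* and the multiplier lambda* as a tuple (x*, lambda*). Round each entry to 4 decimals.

Form the Lagrangian:
  L(x, lambda) = (1/2) x^T Q x + c^T x + lambda^T (A x - b)
Stationarity (grad_x L = 0): Q x + c + A^T lambda = 0.
Primal feasibility: A x = b.

This gives the KKT block system:
  [ Q   A^T ] [ x     ]   [-c ]
  [ A    0  ] [ lambda ] = [ b ]

Solving the linear system:
  x*      = (2.4286, 2.5714)
  lambda* = (-10)
  f(x*)   = 31.2143

x* = (2.4286, 2.5714), lambda* = (-10)


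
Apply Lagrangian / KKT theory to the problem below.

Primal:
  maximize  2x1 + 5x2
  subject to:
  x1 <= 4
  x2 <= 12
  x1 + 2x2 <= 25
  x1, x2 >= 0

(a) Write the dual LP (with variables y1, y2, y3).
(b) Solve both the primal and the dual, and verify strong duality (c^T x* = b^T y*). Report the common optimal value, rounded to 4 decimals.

The standard primal-dual pair for 'max c^T x s.t. A x <= b, x >= 0' is:
  Dual:  min b^T y  s.t.  A^T y >= c,  y >= 0.

So the dual LP is:
  minimize  4y1 + 12y2 + 25y3
  subject to:
    y1 + y3 >= 2
    y2 + 2y3 >= 5
    y1, y2, y3 >= 0

Solving the primal: x* = (1, 12).
  primal value c^T x* = 62.
Solving the dual: y* = (0, 1, 2).
  dual value b^T y* = 62.
Strong duality: c^T x* = b^T y*. Confirmed.

62


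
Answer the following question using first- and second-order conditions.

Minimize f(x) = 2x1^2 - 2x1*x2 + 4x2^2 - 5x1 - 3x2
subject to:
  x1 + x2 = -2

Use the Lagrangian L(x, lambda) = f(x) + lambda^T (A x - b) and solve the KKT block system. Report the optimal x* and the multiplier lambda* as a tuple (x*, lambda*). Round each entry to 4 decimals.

Form the Lagrangian:
  L(x, lambda) = (1/2) x^T Q x + c^T x + lambda^T (A x - b)
Stationarity (grad_x L = 0): Q x + c + A^T lambda = 0.
Primal feasibility: A x = b.

This gives the KKT block system:
  [ Q   A^T ] [ x     ]   [-c ]
  [ A    0  ] [ lambda ] = [ b ]

Solving the linear system:
  x*      = (-1.125, -0.875)
  lambda* = (7.75)
  f(x*)   = 11.875

x* = (-1.125, -0.875), lambda* = (7.75)


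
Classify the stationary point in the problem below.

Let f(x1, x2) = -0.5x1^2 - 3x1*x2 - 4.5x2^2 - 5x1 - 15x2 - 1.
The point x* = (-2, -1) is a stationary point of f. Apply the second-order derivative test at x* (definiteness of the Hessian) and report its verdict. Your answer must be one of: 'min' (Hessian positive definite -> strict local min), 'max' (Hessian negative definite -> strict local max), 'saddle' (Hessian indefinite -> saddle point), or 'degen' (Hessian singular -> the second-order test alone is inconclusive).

Compute the Hessian H = grad^2 f:
  H = [[-1, -3], [-3, -9]]
Verify stationarity: grad f(x*) = H x* + g = (0, 0).
Eigenvalues of H: -10, 0.
H has a zero eigenvalue (singular; negative semidefinite but not definite), so H is neither positive definite, negative definite, nor indefinite. The second-order test alone is inconclusive -> degen.
(Indeed, f is constant along the null direction of H through x*, so x* is not a strict local extremum.)

degen


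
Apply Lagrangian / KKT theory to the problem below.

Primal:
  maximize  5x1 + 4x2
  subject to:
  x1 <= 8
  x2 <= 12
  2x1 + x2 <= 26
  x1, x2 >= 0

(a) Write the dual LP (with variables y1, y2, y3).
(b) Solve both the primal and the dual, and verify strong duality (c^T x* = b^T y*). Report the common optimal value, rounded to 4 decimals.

The standard primal-dual pair for 'max c^T x s.t. A x <= b, x >= 0' is:
  Dual:  min b^T y  s.t.  A^T y >= c,  y >= 0.

So the dual LP is:
  minimize  8y1 + 12y2 + 26y3
  subject to:
    y1 + 2y3 >= 5
    y2 + y3 >= 4
    y1, y2, y3 >= 0

Solving the primal: x* = (7, 12).
  primal value c^T x* = 83.
Solving the dual: y* = (0, 1.5, 2.5).
  dual value b^T y* = 83.
Strong duality: c^T x* = b^T y*. Confirmed.

83


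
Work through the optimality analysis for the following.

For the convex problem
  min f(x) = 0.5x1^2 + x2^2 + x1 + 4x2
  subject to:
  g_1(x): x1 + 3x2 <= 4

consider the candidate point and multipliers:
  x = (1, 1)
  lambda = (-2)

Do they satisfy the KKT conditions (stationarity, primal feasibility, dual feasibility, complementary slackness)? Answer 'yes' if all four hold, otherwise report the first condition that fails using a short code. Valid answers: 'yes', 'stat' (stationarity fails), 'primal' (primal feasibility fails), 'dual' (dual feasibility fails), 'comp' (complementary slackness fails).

Gradient of f: grad f(x) = Q x + c = (2, 6)
Constraint values g_i(x) = a_i^T x - b_i:
  g_1((1, 1)) = 0
Stationarity residual: grad f(x) + sum_i lambda_i a_i = (0, 0)
  -> stationarity OK
Primal feasibility (all g_i <= 0): OK
Dual feasibility (all lambda_i >= 0): FAILS
Complementary slackness (lambda_i * g_i(x) = 0 for all i): OK

Verdict: the first failing condition is dual_feasibility -> dual.

dual


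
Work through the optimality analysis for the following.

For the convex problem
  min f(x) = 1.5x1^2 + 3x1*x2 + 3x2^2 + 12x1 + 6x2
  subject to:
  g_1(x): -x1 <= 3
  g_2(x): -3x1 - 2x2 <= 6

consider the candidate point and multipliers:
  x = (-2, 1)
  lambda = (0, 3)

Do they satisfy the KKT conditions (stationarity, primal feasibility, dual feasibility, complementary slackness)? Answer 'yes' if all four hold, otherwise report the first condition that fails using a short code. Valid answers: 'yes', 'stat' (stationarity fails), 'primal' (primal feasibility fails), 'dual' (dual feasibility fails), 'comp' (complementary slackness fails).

Gradient of f: grad f(x) = Q x + c = (9, 6)
Constraint values g_i(x) = a_i^T x - b_i:
  g_1((-2, 1)) = -1
  g_2((-2, 1)) = -2
Stationarity residual: grad f(x) + sum_i lambda_i a_i = (0, 0)
  -> stationarity OK
Primal feasibility (all g_i <= 0): OK
Dual feasibility (all lambda_i >= 0): OK
Complementary slackness (lambda_i * g_i(x) = 0 for all i): FAILS

Verdict: the first failing condition is complementary_slackness -> comp.

comp


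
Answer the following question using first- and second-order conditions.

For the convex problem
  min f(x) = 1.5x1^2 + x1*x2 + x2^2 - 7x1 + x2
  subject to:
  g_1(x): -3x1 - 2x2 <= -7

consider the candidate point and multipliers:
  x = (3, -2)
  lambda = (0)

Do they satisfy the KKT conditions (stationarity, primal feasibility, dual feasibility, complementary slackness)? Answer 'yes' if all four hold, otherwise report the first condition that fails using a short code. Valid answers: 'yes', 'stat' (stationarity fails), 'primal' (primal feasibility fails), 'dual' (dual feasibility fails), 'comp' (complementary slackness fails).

Gradient of f: grad f(x) = Q x + c = (0, 0)
Constraint values g_i(x) = a_i^T x - b_i:
  g_1((3, -2)) = 2
Stationarity residual: grad f(x) + sum_i lambda_i a_i = (0, 0)
  -> stationarity OK
Primal feasibility (all g_i <= 0): FAILS
Dual feasibility (all lambda_i >= 0): OK
Complementary slackness (lambda_i * g_i(x) = 0 for all i): OK

Verdict: the first failing condition is primal_feasibility -> primal.

primal


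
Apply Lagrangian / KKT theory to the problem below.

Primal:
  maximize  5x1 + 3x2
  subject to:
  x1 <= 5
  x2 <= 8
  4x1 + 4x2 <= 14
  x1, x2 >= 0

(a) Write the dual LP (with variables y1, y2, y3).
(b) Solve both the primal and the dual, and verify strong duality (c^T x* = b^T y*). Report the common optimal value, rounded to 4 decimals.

The standard primal-dual pair for 'max c^T x s.t. A x <= b, x >= 0' is:
  Dual:  min b^T y  s.t.  A^T y >= c,  y >= 0.

So the dual LP is:
  minimize  5y1 + 8y2 + 14y3
  subject to:
    y1 + 4y3 >= 5
    y2 + 4y3 >= 3
    y1, y2, y3 >= 0

Solving the primal: x* = (3.5, 0).
  primal value c^T x* = 17.5.
Solving the dual: y* = (0, 0, 1.25).
  dual value b^T y* = 17.5.
Strong duality: c^T x* = b^T y*. Confirmed.

17.5


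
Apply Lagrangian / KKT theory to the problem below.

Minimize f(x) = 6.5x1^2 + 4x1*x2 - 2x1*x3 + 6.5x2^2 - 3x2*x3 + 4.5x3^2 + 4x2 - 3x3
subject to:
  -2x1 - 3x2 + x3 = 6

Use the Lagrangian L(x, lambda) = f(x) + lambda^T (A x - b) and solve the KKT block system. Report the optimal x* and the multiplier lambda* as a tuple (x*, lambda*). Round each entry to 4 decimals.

Form the Lagrangian:
  L(x, lambda) = (1/2) x^T Q x + c^T x + lambda^T (A x - b)
Stationarity (grad_x L = 0): Q x + c + A^T lambda = 0.
Primal feasibility: A x = b.

This gives the KKT block system:
  [ Q   A^T ] [ x     ]   [-c ]
  [ A    0  ] [ lambda ] = [ b ]

Solving the linear system:
  x*      = (-0.446, -1.559, 0.431)
  lambda* = (-6.448)
  f(x*)   = 15.5795

x* = (-0.446, -1.559, 0.431), lambda* = (-6.448)


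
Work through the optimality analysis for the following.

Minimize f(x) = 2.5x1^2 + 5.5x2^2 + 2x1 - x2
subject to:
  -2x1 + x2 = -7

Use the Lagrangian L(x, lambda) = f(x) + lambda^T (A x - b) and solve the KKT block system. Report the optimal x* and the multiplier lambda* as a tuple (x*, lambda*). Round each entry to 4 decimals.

Form the Lagrangian:
  L(x, lambda) = (1/2) x^T Q x + c^T x + lambda^T (A x - b)
Stationarity (grad_x L = 0): Q x + c + A^T lambda = 0.
Primal feasibility: A x = b.

This gives the KKT block system:
  [ Q   A^T ] [ x     ]   [-c ]
  [ A    0  ] [ lambda ] = [ b ]

Solving the linear system:
  x*      = (3.1429, -0.7143)
  lambda* = (8.8571)
  f(x*)   = 34.5

x* = (3.1429, -0.7143), lambda* = (8.8571)


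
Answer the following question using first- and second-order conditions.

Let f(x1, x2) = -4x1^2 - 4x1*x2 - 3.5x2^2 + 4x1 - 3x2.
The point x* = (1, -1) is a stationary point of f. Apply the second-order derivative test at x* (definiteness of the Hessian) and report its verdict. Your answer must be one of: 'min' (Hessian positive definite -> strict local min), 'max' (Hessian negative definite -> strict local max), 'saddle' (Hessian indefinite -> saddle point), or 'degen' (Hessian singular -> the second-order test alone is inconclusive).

Compute the Hessian H = grad^2 f:
  H = [[-8, -4], [-4, -7]]
Verify stationarity: grad f(x*) = H x* + g = (0, 0).
Eigenvalues of H: -11.5311, -3.4689.
Both eigenvalues < 0, so H is negative definite -> x* is a strict local max.

max


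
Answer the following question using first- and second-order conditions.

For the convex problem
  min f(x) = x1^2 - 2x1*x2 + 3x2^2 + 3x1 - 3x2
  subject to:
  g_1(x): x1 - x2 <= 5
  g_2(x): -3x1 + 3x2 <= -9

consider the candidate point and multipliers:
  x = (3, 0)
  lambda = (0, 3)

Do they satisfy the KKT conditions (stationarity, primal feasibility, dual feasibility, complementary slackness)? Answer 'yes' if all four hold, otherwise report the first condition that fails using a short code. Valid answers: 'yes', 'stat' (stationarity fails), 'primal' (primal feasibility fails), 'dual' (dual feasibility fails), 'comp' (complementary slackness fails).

Gradient of f: grad f(x) = Q x + c = (9, -9)
Constraint values g_i(x) = a_i^T x - b_i:
  g_1((3, 0)) = -2
  g_2((3, 0)) = 0
Stationarity residual: grad f(x) + sum_i lambda_i a_i = (0, 0)
  -> stationarity OK
Primal feasibility (all g_i <= 0): OK
Dual feasibility (all lambda_i >= 0): OK
Complementary slackness (lambda_i * g_i(x) = 0 for all i): OK

Verdict: yes, KKT holds.

yes


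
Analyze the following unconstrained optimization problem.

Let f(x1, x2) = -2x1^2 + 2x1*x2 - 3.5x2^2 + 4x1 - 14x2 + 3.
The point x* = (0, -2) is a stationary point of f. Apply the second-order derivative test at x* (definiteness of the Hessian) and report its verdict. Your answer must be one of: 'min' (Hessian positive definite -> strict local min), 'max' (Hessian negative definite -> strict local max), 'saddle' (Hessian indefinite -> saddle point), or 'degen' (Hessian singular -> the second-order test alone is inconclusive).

Compute the Hessian H = grad^2 f:
  H = [[-4, 2], [2, -7]]
Verify stationarity: grad f(x*) = H x* + g = (0, 0).
Eigenvalues of H: -8, -3.
Both eigenvalues < 0, so H is negative definite -> x* is a strict local max.

max


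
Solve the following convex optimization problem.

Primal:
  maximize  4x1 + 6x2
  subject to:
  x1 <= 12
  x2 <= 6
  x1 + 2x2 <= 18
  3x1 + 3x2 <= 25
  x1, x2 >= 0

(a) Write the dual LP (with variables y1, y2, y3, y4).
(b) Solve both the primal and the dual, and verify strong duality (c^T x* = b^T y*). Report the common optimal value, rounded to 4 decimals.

The standard primal-dual pair for 'max c^T x s.t. A x <= b, x >= 0' is:
  Dual:  min b^T y  s.t.  A^T y >= c,  y >= 0.

So the dual LP is:
  minimize  12y1 + 6y2 + 18y3 + 25y4
  subject to:
    y1 + y3 + 3y4 >= 4
    y2 + 2y3 + 3y4 >= 6
    y1, y2, y3, y4 >= 0

Solving the primal: x* = (2.3333, 6).
  primal value c^T x* = 45.3333.
Solving the dual: y* = (0, 2, 0, 1.3333).
  dual value b^T y* = 45.3333.
Strong duality: c^T x* = b^T y*. Confirmed.

45.3333


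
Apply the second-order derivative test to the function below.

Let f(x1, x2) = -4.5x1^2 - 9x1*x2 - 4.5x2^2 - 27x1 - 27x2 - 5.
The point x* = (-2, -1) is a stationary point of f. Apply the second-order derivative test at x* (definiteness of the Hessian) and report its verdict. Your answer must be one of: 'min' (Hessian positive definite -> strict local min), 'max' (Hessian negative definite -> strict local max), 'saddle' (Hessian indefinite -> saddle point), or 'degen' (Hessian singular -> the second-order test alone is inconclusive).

Compute the Hessian H = grad^2 f:
  H = [[-9, -9], [-9, -9]]
Verify stationarity: grad f(x*) = H x* + g = (0, 0).
Eigenvalues of H: -18, 0.
H has a zero eigenvalue (singular; negative semidefinite but not definite), so H is neither positive definite, negative definite, nor indefinite. The second-order test alone is inconclusive -> degen.
(Indeed, f is constant along the null direction of H through x*, so x* is not a strict local extremum.)

degen


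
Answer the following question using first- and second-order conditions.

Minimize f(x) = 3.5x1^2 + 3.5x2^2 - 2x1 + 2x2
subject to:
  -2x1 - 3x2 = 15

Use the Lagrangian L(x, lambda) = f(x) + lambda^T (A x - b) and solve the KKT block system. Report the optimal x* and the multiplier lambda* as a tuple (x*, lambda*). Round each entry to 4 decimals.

Form the Lagrangian:
  L(x, lambda) = (1/2) x^T Q x + c^T x + lambda^T (A x - b)
Stationarity (grad_x L = 0): Q x + c + A^T lambda = 0.
Primal feasibility: A x = b.

This gives the KKT block system:
  [ Q   A^T ] [ x     ]   [-c ]
  [ A    0  ] [ lambda ] = [ b ]

Solving the linear system:
  x*      = (-1.978, -3.6813)
  lambda* = (-7.9231)
  f(x*)   = 57.7198

x* = (-1.978, -3.6813), lambda* = (-7.9231)


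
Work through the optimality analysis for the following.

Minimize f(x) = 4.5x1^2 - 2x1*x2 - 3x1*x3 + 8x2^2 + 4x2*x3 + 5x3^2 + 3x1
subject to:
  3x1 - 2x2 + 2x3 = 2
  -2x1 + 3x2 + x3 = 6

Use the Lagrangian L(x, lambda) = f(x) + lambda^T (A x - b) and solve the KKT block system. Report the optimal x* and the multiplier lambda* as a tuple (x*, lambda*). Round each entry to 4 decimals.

Form the Lagrangian:
  L(x, lambda) = (1/2) x^T Q x + c^T x + lambda^T (A x - b)
Stationarity (grad_x L = 0): Q x + c + A^T lambda = 0.
Primal feasibility: A x = b.

This gives the KKT block system:
  [ Q   A^T ] [ x     ]   [-c ]
  [ A    0  ] [ lambda ] = [ b ]

Solving the linear system:
  x*      = (-0.0921, 1.1694, 2.3076)
  lambda* = (-6.9955, -14.0386)
  f(x*)   = 48.9733

x* = (-0.0921, 1.1694, 2.3076), lambda* = (-6.9955, -14.0386)


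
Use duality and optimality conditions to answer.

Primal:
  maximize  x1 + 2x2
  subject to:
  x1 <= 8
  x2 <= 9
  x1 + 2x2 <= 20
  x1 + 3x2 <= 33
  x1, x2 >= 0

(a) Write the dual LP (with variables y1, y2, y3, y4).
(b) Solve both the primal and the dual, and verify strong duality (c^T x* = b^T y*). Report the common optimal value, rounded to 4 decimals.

The standard primal-dual pair for 'max c^T x s.t. A x <= b, x >= 0' is:
  Dual:  min b^T y  s.t.  A^T y >= c,  y >= 0.

So the dual LP is:
  minimize  8y1 + 9y2 + 20y3 + 33y4
  subject to:
    y1 + y3 + y4 >= 1
    y2 + 2y3 + 3y4 >= 2
    y1, y2, y3, y4 >= 0

Solving the primal: x* = (8, 6).
  primal value c^T x* = 20.
Solving the dual: y* = (0, 0, 1, 0).
  dual value b^T y* = 20.
Strong duality: c^T x* = b^T y*. Confirmed.

20


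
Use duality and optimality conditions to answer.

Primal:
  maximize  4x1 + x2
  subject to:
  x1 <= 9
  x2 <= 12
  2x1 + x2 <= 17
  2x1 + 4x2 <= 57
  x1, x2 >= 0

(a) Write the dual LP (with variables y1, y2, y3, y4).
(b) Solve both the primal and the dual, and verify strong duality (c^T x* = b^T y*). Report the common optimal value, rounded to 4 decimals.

The standard primal-dual pair for 'max c^T x s.t. A x <= b, x >= 0' is:
  Dual:  min b^T y  s.t.  A^T y >= c,  y >= 0.

So the dual LP is:
  minimize  9y1 + 12y2 + 17y3 + 57y4
  subject to:
    y1 + 2y3 + 2y4 >= 4
    y2 + y3 + 4y4 >= 1
    y1, y2, y3, y4 >= 0

Solving the primal: x* = (8.5, 0).
  primal value c^T x* = 34.
Solving the dual: y* = (0, 0, 2, 0).
  dual value b^T y* = 34.
Strong duality: c^T x* = b^T y*. Confirmed.

34


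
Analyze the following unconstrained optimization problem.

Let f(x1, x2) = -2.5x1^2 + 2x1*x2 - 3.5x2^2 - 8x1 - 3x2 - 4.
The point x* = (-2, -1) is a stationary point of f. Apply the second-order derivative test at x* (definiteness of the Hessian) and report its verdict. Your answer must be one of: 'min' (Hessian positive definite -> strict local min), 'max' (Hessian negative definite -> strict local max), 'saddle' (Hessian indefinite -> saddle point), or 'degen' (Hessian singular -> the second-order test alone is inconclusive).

Compute the Hessian H = grad^2 f:
  H = [[-5, 2], [2, -7]]
Verify stationarity: grad f(x*) = H x* + g = (0, 0).
Eigenvalues of H: -8.2361, -3.7639.
Both eigenvalues < 0, so H is negative definite -> x* is a strict local max.

max


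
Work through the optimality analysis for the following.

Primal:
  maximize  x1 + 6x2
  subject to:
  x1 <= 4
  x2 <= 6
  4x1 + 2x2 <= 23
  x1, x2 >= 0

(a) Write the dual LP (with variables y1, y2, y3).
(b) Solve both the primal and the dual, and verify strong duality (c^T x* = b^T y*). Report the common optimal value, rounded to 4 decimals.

The standard primal-dual pair for 'max c^T x s.t. A x <= b, x >= 0' is:
  Dual:  min b^T y  s.t.  A^T y >= c,  y >= 0.

So the dual LP is:
  minimize  4y1 + 6y2 + 23y3
  subject to:
    y1 + 4y3 >= 1
    y2 + 2y3 >= 6
    y1, y2, y3 >= 0

Solving the primal: x* = (2.75, 6).
  primal value c^T x* = 38.75.
Solving the dual: y* = (0, 5.5, 0.25).
  dual value b^T y* = 38.75.
Strong duality: c^T x* = b^T y*. Confirmed.

38.75


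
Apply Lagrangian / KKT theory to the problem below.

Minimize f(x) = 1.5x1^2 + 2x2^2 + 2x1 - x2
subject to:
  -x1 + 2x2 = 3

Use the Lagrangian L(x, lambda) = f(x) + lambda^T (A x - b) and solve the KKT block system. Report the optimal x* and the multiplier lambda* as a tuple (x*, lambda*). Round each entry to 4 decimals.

Form the Lagrangian:
  L(x, lambda) = (1/2) x^T Q x + c^T x + lambda^T (A x - b)
Stationarity (grad_x L = 0): Q x + c + A^T lambda = 0.
Primal feasibility: A x = b.

This gives the KKT block system:
  [ Q   A^T ] [ x     ]   [-c ]
  [ A    0  ] [ lambda ] = [ b ]

Solving the linear system:
  x*      = (-1.125, 0.9375)
  lambda* = (-1.375)
  f(x*)   = 0.4688

x* = (-1.125, 0.9375), lambda* = (-1.375)


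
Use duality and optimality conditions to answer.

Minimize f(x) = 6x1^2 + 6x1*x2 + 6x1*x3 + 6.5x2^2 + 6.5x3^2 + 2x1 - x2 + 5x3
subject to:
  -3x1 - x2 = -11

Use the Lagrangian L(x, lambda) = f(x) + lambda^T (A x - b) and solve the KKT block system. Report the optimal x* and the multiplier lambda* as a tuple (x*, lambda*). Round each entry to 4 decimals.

Form the Lagrangian:
  L(x, lambda) = (1/2) x^T Q x + c^T x + lambda^T (A x - b)
Stationarity (grad_x L = 0): Q x + c + A^T lambda = 0.
Primal feasibility: A x = b.

This gives the KKT block system:
  [ Q   A^T ] [ x     ]   [-c ]
  [ A    0  ] [ lambda ] = [ b ]

Solving the linear system:
  x*      = (3.9932, -0.9795, -2.2276)
  lambda* = (10.2251)
  f(x*)   = 55.1517

x* = (3.9932, -0.9795, -2.2276), lambda* = (10.2251)


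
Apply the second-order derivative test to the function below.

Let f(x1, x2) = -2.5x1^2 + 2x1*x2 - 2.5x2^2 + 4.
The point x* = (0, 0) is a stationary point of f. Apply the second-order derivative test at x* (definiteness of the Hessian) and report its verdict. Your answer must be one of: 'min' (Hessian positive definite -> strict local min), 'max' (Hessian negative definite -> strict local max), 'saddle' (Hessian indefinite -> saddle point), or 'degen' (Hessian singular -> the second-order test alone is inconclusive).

Compute the Hessian H = grad^2 f:
  H = [[-5, 2], [2, -5]]
Verify stationarity: grad f(x*) = H x* + g = (0, 0).
Eigenvalues of H: -7, -3.
Both eigenvalues < 0, so H is negative definite -> x* is a strict local max.

max


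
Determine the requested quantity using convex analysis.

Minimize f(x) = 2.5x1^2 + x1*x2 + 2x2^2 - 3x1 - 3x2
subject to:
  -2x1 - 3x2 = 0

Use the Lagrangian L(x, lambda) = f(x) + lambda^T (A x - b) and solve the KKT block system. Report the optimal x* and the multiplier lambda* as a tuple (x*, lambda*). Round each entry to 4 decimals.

Form the Lagrangian:
  L(x, lambda) = (1/2) x^T Q x + c^T x + lambda^T (A x - b)
Stationarity (grad_x L = 0): Q x + c + A^T lambda = 0.
Primal feasibility: A x = b.

This gives the KKT block system:
  [ Q   A^T ] [ x     ]   [-c ]
  [ A    0  ] [ lambda ] = [ b ]

Solving the linear system:
  x*      = (0.1837, -0.1224)
  lambda* = (-1.102)
  f(x*)   = -0.0918

x* = (0.1837, -0.1224), lambda* = (-1.102)


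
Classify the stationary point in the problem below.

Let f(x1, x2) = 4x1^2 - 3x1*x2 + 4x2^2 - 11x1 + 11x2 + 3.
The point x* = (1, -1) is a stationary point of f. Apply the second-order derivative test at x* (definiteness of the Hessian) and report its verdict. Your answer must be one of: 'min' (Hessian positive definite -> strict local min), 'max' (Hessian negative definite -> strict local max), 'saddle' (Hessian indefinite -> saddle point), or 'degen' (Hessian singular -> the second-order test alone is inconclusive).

Compute the Hessian H = grad^2 f:
  H = [[8, -3], [-3, 8]]
Verify stationarity: grad f(x*) = H x* + g = (0, 0).
Eigenvalues of H: 5, 11.
Both eigenvalues > 0, so H is positive definite -> x* is a strict local min.

min


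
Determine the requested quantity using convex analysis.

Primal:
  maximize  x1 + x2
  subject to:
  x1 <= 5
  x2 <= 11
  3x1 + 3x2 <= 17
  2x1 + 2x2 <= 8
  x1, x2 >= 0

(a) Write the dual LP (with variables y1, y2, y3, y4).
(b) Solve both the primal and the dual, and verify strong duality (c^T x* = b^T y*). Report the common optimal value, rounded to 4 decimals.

The standard primal-dual pair for 'max c^T x s.t. A x <= b, x >= 0' is:
  Dual:  min b^T y  s.t.  A^T y >= c,  y >= 0.

So the dual LP is:
  minimize  5y1 + 11y2 + 17y3 + 8y4
  subject to:
    y1 + 3y3 + 2y4 >= 1
    y2 + 3y3 + 2y4 >= 1
    y1, y2, y3, y4 >= 0

Solving the primal: x* = (4, 0).
  primal value c^T x* = 4.
Solving the dual: y* = (0, 0, 0, 0.5).
  dual value b^T y* = 4.
Strong duality: c^T x* = b^T y*. Confirmed.

4


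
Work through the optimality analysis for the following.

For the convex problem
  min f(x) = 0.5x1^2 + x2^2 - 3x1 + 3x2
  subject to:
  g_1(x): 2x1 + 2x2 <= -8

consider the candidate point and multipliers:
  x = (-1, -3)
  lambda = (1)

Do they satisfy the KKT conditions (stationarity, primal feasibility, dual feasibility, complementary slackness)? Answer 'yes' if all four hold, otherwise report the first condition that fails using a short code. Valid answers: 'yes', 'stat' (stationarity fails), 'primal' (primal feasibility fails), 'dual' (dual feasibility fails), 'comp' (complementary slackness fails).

Gradient of f: grad f(x) = Q x + c = (-4, -3)
Constraint values g_i(x) = a_i^T x - b_i:
  g_1((-1, -3)) = 0
Stationarity residual: grad f(x) + sum_i lambda_i a_i = (-2, -1)
  -> stationarity FAILS
Primal feasibility (all g_i <= 0): OK
Dual feasibility (all lambda_i >= 0): OK
Complementary slackness (lambda_i * g_i(x) = 0 for all i): OK

Verdict: the first failing condition is stationarity -> stat.

stat


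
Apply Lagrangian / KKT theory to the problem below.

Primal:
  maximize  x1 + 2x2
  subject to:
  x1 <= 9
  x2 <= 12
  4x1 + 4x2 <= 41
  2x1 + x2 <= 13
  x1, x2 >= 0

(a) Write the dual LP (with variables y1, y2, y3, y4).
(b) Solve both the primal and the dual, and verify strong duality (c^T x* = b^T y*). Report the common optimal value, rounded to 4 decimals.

The standard primal-dual pair for 'max c^T x s.t. A x <= b, x >= 0' is:
  Dual:  min b^T y  s.t.  A^T y >= c,  y >= 0.

So the dual LP is:
  minimize  9y1 + 12y2 + 41y3 + 13y4
  subject to:
    y1 + 4y3 + 2y4 >= 1
    y2 + 4y3 + y4 >= 2
    y1, y2, y3, y4 >= 0

Solving the primal: x* = (0, 10.25).
  primal value c^T x* = 20.5.
Solving the dual: y* = (0, 0, 0.5, 0).
  dual value b^T y* = 20.5.
Strong duality: c^T x* = b^T y*. Confirmed.

20.5


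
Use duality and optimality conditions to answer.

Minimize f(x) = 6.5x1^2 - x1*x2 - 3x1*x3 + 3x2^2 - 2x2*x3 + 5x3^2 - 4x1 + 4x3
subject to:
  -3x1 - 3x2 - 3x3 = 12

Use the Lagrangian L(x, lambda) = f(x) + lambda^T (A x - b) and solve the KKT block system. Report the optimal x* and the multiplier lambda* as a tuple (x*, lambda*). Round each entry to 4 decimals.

Form the Lagrangian:
  L(x, lambda) = (1/2) x^T Q x + c^T x + lambda^T (A x - b)
Stationarity (grad_x L = 0): Q x + c + A^T lambda = 0.
Primal feasibility: A x = b.

This gives the KKT block system:
  [ Q   A^T ] [ x     ]   [-c ]
  [ A    0  ] [ lambda ] = [ b ]

Solving the linear system:
  x*      = (-0.6875, -1.7188, -1.5938)
  lambda* = (-2.1458)
  f(x*)   = 11.0625

x* = (-0.6875, -1.7188, -1.5938), lambda* = (-2.1458)


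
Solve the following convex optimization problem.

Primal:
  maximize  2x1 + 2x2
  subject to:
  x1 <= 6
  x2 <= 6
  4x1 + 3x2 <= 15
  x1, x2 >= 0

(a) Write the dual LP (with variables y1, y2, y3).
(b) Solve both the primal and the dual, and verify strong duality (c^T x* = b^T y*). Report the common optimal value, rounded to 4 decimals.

The standard primal-dual pair for 'max c^T x s.t. A x <= b, x >= 0' is:
  Dual:  min b^T y  s.t.  A^T y >= c,  y >= 0.

So the dual LP is:
  minimize  6y1 + 6y2 + 15y3
  subject to:
    y1 + 4y3 >= 2
    y2 + 3y3 >= 2
    y1, y2, y3 >= 0

Solving the primal: x* = (0, 5).
  primal value c^T x* = 10.
Solving the dual: y* = (0, 0, 0.6667).
  dual value b^T y* = 10.
Strong duality: c^T x* = b^T y*. Confirmed.

10


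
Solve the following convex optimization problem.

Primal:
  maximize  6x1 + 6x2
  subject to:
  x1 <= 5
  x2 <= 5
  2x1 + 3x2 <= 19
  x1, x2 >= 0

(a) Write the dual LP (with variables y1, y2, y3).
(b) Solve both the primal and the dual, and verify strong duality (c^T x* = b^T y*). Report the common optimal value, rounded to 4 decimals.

The standard primal-dual pair for 'max c^T x s.t. A x <= b, x >= 0' is:
  Dual:  min b^T y  s.t.  A^T y >= c,  y >= 0.

So the dual LP is:
  minimize  5y1 + 5y2 + 19y3
  subject to:
    y1 + 2y3 >= 6
    y2 + 3y3 >= 6
    y1, y2, y3 >= 0

Solving the primal: x* = (5, 3).
  primal value c^T x* = 48.
Solving the dual: y* = (2, 0, 2).
  dual value b^T y* = 48.
Strong duality: c^T x* = b^T y*. Confirmed.

48


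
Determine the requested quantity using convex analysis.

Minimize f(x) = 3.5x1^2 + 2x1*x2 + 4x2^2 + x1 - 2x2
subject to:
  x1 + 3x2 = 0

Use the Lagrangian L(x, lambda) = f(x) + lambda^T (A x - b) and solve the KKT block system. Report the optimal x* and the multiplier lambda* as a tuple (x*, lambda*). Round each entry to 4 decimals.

Form the Lagrangian:
  L(x, lambda) = (1/2) x^T Q x + c^T x + lambda^T (A x - b)
Stationarity (grad_x L = 0): Q x + c + A^T lambda = 0.
Primal feasibility: A x = b.

This gives the KKT block system:
  [ Q   A^T ] [ x     ]   [-c ]
  [ A    0  ] [ lambda ] = [ b ]

Solving the linear system:
  x*      = (-0.2542, 0.0847)
  lambda* = (0.6102)
  f(x*)   = -0.2119

x* = (-0.2542, 0.0847), lambda* = (0.6102)


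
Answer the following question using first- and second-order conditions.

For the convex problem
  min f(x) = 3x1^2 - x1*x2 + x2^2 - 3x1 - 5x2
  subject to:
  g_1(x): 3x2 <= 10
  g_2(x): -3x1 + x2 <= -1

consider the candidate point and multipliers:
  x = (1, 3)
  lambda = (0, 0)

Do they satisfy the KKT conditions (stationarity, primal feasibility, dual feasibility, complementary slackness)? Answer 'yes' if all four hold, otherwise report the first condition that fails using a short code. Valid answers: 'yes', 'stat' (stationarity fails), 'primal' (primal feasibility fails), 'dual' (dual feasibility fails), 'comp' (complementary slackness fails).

Gradient of f: grad f(x) = Q x + c = (0, 0)
Constraint values g_i(x) = a_i^T x - b_i:
  g_1((1, 3)) = -1
  g_2((1, 3)) = 1
Stationarity residual: grad f(x) + sum_i lambda_i a_i = (0, 0)
  -> stationarity OK
Primal feasibility (all g_i <= 0): FAILS
Dual feasibility (all lambda_i >= 0): OK
Complementary slackness (lambda_i * g_i(x) = 0 for all i): OK

Verdict: the first failing condition is primal_feasibility -> primal.

primal


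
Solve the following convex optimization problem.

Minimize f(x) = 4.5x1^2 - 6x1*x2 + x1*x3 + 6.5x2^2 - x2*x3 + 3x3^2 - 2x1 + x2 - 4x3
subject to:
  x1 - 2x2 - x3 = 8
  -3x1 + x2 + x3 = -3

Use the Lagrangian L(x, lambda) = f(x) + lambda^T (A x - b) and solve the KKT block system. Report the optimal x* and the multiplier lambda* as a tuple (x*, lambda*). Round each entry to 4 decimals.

Form the Lagrangian:
  L(x, lambda) = (1/2) x^T Q x + c^T x + lambda^T (A x - b)
Stationarity (grad_x L = 0): Q x + c + A^T lambda = 0.
Primal feasibility: A x = b.

This gives the KKT block system:
  [ Q   A^T ] [ x     ]   [-c ]
  [ A    0  ] [ lambda ] = [ b ]

Solving the linear system:
  x*      = (-0.8566, -3.2868, -2.283)
  lambda* = (-19.0377, -3.7698)
  f(x*)   = 74.2755

x* = (-0.8566, -3.2868, -2.283), lambda* = (-19.0377, -3.7698)


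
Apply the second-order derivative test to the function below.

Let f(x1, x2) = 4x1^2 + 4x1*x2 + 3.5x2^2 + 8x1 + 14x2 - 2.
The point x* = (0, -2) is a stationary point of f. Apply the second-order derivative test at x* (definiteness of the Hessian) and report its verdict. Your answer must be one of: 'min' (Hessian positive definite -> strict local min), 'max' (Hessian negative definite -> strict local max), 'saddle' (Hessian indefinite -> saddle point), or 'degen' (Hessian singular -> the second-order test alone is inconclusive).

Compute the Hessian H = grad^2 f:
  H = [[8, 4], [4, 7]]
Verify stationarity: grad f(x*) = H x* + g = (0, 0).
Eigenvalues of H: 3.4689, 11.5311.
Both eigenvalues > 0, so H is positive definite -> x* is a strict local min.

min


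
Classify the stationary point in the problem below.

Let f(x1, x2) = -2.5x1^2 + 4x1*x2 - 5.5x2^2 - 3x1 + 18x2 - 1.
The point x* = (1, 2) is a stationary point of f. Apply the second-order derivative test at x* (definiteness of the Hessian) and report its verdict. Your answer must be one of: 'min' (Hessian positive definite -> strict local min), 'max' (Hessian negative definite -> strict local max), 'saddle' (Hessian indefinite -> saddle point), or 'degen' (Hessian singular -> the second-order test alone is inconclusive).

Compute the Hessian H = grad^2 f:
  H = [[-5, 4], [4, -11]]
Verify stationarity: grad f(x*) = H x* + g = (0, 0).
Eigenvalues of H: -13, -3.
Both eigenvalues < 0, so H is negative definite -> x* is a strict local max.

max


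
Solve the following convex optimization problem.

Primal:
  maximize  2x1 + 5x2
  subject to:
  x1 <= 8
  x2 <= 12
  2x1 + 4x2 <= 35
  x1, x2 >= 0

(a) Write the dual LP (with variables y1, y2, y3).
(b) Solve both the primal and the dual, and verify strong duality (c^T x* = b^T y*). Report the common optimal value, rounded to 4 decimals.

The standard primal-dual pair for 'max c^T x s.t. A x <= b, x >= 0' is:
  Dual:  min b^T y  s.t.  A^T y >= c,  y >= 0.

So the dual LP is:
  minimize  8y1 + 12y2 + 35y3
  subject to:
    y1 + 2y3 >= 2
    y2 + 4y3 >= 5
    y1, y2, y3 >= 0

Solving the primal: x* = (0, 8.75).
  primal value c^T x* = 43.75.
Solving the dual: y* = (0, 0, 1.25).
  dual value b^T y* = 43.75.
Strong duality: c^T x* = b^T y*. Confirmed.

43.75


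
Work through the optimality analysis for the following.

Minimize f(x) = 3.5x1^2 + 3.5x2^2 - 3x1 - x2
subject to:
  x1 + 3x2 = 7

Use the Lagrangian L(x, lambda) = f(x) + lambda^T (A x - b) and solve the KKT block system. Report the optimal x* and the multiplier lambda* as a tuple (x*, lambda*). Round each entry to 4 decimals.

Form the Lagrangian:
  L(x, lambda) = (1/2) x^T Q x + c^T x + lambda^T (A x - b)
Stationarity (grad_x L = 0): Q x + c + A^T lambda = 0.
Primal feasibility: A x = b.

This gives the KKT block system:
  [ Q   A^T ] [ x     ]   [-c ]
  [ A    0  ] [ lambda ] = [ b ]

Solving the linear system:
  x*      = (1.0429, 1.9857)
  lambda* = (-4.3)
  f(x*)   = 12.4929

x* = (1.0429, 1.9857), lambda* = (-4.3)


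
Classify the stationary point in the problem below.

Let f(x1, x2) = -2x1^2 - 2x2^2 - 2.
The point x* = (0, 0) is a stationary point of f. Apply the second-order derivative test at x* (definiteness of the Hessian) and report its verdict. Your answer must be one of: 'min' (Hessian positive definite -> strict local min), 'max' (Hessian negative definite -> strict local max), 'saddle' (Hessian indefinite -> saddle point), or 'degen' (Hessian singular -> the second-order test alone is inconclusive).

Compute the Hessian H = grad^2 f:
  H = [[-4, 0], [0, -4]]
Verify stationarity: grad f(x*) = H x* + g = (0, 0).
Eigenvalues of H: -4, -4.
Both eigenvalues < 0, so H is negative definite -> x* is a strict local max.

max


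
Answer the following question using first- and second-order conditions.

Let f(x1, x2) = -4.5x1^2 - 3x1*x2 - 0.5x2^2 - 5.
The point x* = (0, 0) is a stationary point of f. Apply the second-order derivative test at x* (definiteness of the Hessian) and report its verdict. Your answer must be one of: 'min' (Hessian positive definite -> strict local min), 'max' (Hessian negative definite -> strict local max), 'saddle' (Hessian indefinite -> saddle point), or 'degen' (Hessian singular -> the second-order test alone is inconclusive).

Compute the Hessian H = grad^2 f:
  H = [[-9, -3], [-3, -1]]
Verify stationarity: grad f(x*) = H x* + g = (0, 0).
Eigenvalues of H: -10, 0.
H has a zero eigenvalue (singular; negative semidefinite but not definite), so H is neither positive definite, negative definite, nor indefinite. The second-order test alone is inconclusive -> degen.
(Indeed, f is constant along the null direction of H through x*, so x* is not a strict local extremum.)

degen
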